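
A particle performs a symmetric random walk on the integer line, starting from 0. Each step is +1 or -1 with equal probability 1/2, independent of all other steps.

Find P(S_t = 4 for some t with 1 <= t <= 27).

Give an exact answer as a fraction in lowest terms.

Count via complement. Let g(t,s) = #length-t paths at position s with S_1..S_t all ≠ 4.
g(t,s) = g(t-1,s-1) + g(t-1,s+1) for s ≠ 4; g(t,4) = 0.
t=0: g(0,0)=1
t=1: g(1,-1)=1 g(1,1)=1
t=2: g(2,-2)=1 g(2,0)=2 g(2,2)=1
t=3: g(3,-3)=1 g(3,-1)=3 g(3,1)=3 g(3,3)=1
t=4: g(4,-4)=1 g(4,-2)=4 g(4,0)=6 g(4,2)=4
t=5: g(5,-5)=1 g(5,-3)=5 g(5,-1)=10 g(5,1)=10 g(5,3)=4
t=6: g(6,-6)=1 g(6,-4)=6 g(6,-2)=15 g(6,0)=20 g(6,2)=14
t=7: g(7,-7)=1 g(7,-5)=7 g(7,-3)=21 g(7,-1)=35 g(7,1)=34 g(7,3)=14
t=8: g(8,-8)=1 g(8,-6)=8 g(8,-4)=28 g(8,-2)=56 g(8,0)=69 g(8,2)=48
t=9: g(9,-9)=1 g(9,-7)=9 g(9,-5)=36 g(9,-3)=84 g(9,-1)=125 g(9,1)=117 g(9,3)=48
t=10: g(10,-10)=1 g(10,-8)=10 g(10,-6)=45 g(10,-4)=120 g(10,-2)=209 g(10,0)=242 g(10,2)=165
t=11: g(11,-11)=1 g(11,-9)=11 g(11,-7)=55 g(11,-5)=165 g(11,-3)=329 g(11,-1)=451 g(11,1)=407 g(11,3)=165
t=12: g(12,-12)=1 g(12,-10)=12 g(12,-8)=66 g(12,-6)=220 g(12,-4)=494 g(12,-2)=780 g(12,0)=858 g(12,2)=572
t=13: g(13,-13)=1 g(13,-11)=13 g(13,-9)=78 g(13,-7)=286 g(13,-5)=714 g(13,-3)=1274 g(13,-1)=1638 g(13,1)=1430 g(13,3)=572
t=14: g(14,-14)=1 g(14,-12)=14 g(14,-10)=91 g(14,-8)=364 g(14,-6)=1000 g(14,-4)=1988 g(14,-2)=2912 g(14,0)=3068 g(14,2)=2002
t=15: g(15,-15)=1 g(15,-13)=15 g(15,-11)=105 g(15,-9)=455 g(15,-7)=1364 g(15,-5)=2988 g(15,-3)=4900 g(15,-1)=5980 g(15,1)=5070 g(15,3)=2002
t=16: g(16,-16)=1 g(16,-14)=16 g(16,-12)=120 g(16,-10)=560 g(16,-8)=1819 g(16,-6)=4352 g(16,-4)=7888 g(16,-2)=10880 g(16,0)=11050 g(16,2)=7072
t=17: g(17,-17)=1 g(17,-15)=17 g(17,-13)=136 g(17,-11)=680 g(17,-9)=2379 g(17,-7)=6171 g(17,-5)=12240 g(17,-3)=18768 g(17,-1)=21930 g(17,1)=18122 g(17,3)=7072
t=18: g(18,-18)=1 g(18,-16)=18 g(18,-14)=153 g(18,-12)=816 g(18,-10)=3059 g(18,-8)=8550 g(18,-6)=18411 g(18,-4)=31008 g(18,-2)=40698 g(18,0)=40052 g(18,2)=25194
t=19: g(19,-19)=1 g(19,-17)=19 g(19,-15)=171 g(19,-13)=969 g(19,-11)=3875 g(19,-9)=11609 g(19,-7)=26961 g(19,-5)=49419 g(19,-3)=71706 g(19,-1)=80750 g(19,1)=65246 g(19,3)=25194
t=20: g(20,-20)=1 g(20,-18)=20 g(20,-16)=190 g(20,-14)=1140 g(20,-12)=4844 g(20,-10)=15484 g(20,-8)=38570 g(20,-6)=76380 g(20,-4)=121125 g(20,-2)=152456 g(20,0)=145996 g(20,2)=90440
t=21: g(21,-21)=1 g(21,-19)=21 g(21,-17)=210 g(21,-15)=1330 g(21,-13)=5984 g(21,-11)=20328 g(21,-9)=54054 g(21,-7)=114950 g(21,-5)=197505 g(21,-3)=273581 g(21,-1)=298452 g(21,1)=236436 g(21,3)=90440
t=22: g(22,-22)=1 g(22,-20)=22 g(22,-18)=231 g(22,-16)=1540 g(22,-14)=7314 g(22,-12)=26312 g(22,-10)=74382 g(22,-8)=169004 g(22,-6)=312455 g(22,-4)=471086 g(22,-2)=572033 g(22,0)=534888 g(22,2)=326876
t=23: g(23,-23)=1 g(23,-21)=23 g(23,-19)=253 g(23,-17)=1771 g(23,-15)=8854 g(23,-13)=33626 g(23,-11)=100694 g(23,-9)=243386 g(23,-7)=481459 g(23,-5)=783541 g(23,-3)=1043119 g(23,-1)=1106921 g(23,1)=861764 g(23,3)=326876
t=24: g(24,-24)=1 g(24,-22)=24 g(24,-20)=276 g(24,-18)=2024 g(24,-16)=10625 g(24,-14)=42480 g(24,-12)=134320 g(24,-10)=344080 g(24,-8)=724845 g(24,-6)=1265000 g(24,-4)=1826660 g(24,-2)=2150040 g(24,0)=1968685 g(24,2)=1188640
t=25: g(25,-25)=1 g(25,-23)=25 g(25,-21)=300 g(25,-19)=2300 g(25,-17)=12649 g(25,-15)=53105 g(25,-13)=176800 g(25,-11)=478400 g(25,-9)=1068925 g(25,-7)=1989845 g(25,-5)=3091660 g(25,-3)=3976700 g(25,-1)=4118725 g(25,1)=3157325 g(25,3)=1188640
t=26: g(26,-26)=1 g(26,-24)=26 g(26,-22)=325 g(26,-20)=2600 g(26,-18)=14949 g(26,-16)=65754 g(26,-14)=229905 g(26,-12)=655200 g(26,-10)=1547325 g(26,-8)=3058770 g(26,-6)=5081505 g(26,-4)=7068360 g(26,-2)=8095425 g(26,0)=7276050 g(26,2)=4345965
t=27: g(27,-27)=1 g(27,-25)=27 g(27,-23)=351 g(27,-21)=2925 g(27,-19)=17549 g(27,-17)=80703 g(27,-15)=295659 g(27,-13)=885105 g(27,-11)=2202525 g(27,-9)=4606095 g(27,-7)=8140275 g(27,-5)=12149865 g(27,-3)=15163785 g(27,-1)=15371475 g(27,1)=11622015 g(27,3)=4345965
Paths never hitting 4: Σ_s g(27,s) = 74884320
Paths hitting 4: 2^27 - 74884320 = 59333408
P = 59333408/134217728 = 1854169/4194304

Answer: 1854169/4194304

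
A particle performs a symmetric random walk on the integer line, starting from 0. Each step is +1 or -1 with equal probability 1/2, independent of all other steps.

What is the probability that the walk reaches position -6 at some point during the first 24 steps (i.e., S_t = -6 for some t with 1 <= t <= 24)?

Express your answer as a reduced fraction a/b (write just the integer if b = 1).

Answer: 962689/4194304

Derivation:
Count via complement. Let g(t,s) = #length-t paths at position s with S_1..S_t all ≠ -6.
g(t,s) = g(t-1,s-1) + g(t-1,s+1) for s ≠ -6; g(t,-6) = 0.
t=0: g(0,0)=1
t=1: g(1,-1)=1 g(1,1)=1
t=2: g(2,-2)=1 g(2,0)=2 g(2,2)=1
t=3: g(3,-3)=1 g(3,-1)=3 g(3,1)=3 g(3,3)=1
t=4: g(4,-4)=1 g(4,-2)=4 g(4,0)=6 g(4,2)=4 g(4,4)=1
t=5: g(5,-5)=1 g(5,-3)=5 g(5,-1)=10 g(5,1)=10 g(5,3)=5 g(5,5)=1
t=6: g(6,-4)=6 g(6,-2)=15 g(6,0)=20 g(6,2)=15 g(6,4)=6 g(6,6)=1
t=7: g(7,-5)=6 g(7,-3)=21 g(7,-1)=35 g(7,1)=35 g(7,3)=21 g(7,5)=7 g(7,7)=1
t=8: g(8,-4)=27 g(8,-2)=56 g(8,0)=70 g(8,2)=56 g(8,4)=28 g(8,6)=8 g(8,8)=1
t=9: g(9,-5)=27 g(9,-3)=83 g(9,-1)=126 g(9,1)=126 g(9,3)=84 g(9,5)=36 g(9,7)=9 g(9,9)=1
t=10: g(10,-4)=110 g(10,-2)=209 g(10,0)=252 g(10,2)=210 g(10,4)=120 g(10,6)=45 g(10,8)=10 g(10,10)=1
t=11: g(11,-5)=110 g(11,-3)=319 g(11,-1)=461 g(11,1)=462 g(11,3)=330 g(11,5)=165 g(11,7)=55 g(11,9)=11 g(11,11)=1
t=12: g(12,-4)=429 g(12,-2)=780 g(12,0)=923 g(12,2)=792 g(12,4)=495 g(12,6)=220 g(12,8)=66 g(12,10)=12 g(12,12)=1
t=13: g(13,-5)=429 g(13,-3)=1209 g(13,-1)=1703 g(13,1)=1715 g(13,3)=1287 g(13,5)=715 g(13,7)=286 g(13,9)=78 g(13,11)=13 g(13,13)=1
t=14: g(14,-4)=1638 g(14,-2)=2912 g(14,0)=3418 g(14,2)=3002 g(14,4)=2002 g(14,6)=1001 g(14,8)=364 g(14,10)=91 g(14,12)=14 g(14,14)=1
t=15: g(15,-5)=1638 g(15,-3)=4550 g(15,-1)=6330 g(15,1)=6420 g(15,3)=5004 g(15,5)=3003 g(15,7)=1365 g(15,9)=455 g(15,11)=105 g(15,13)=15 g(15,15)=1
t=16: g(16,-4)=6188 g(16,-2)=10880 g(16,0)=12750 g(16,2)=11424 g(16,4)=8007 g(16,6)=4368 g(16,8)=1820 g(16,10)=560 g(16,12)=120 g(16,14)=16 g(16,16)=1
t=17: g(17,-5)=6188 g(17,-3)=17068 g(17,-1)=23630 g(17,1)=24174 g(17,3)=19431 g(17,5)=12375 g(17,7)=6188 g(17,9)=2380 g(17,11)=680 g(17,13)=136 g(17,15)=17 g(17,17)=1
t=18: g(18,-4)=23256 g(18,-2)=40698 g(18,0)=47804 g(18,2)=43605 g(18,4)=31806 g(18,6)=18563 g(18,8)=8568 g(18,10)=3060 g(18,12)=816 g(18,14)=153 g(18,16)=18 g(18,18)=1
t=19: g(19,-5)=23256 g(19,-3)=63954 g(19,-1)=88502 g(19,1)=91409 g(19,3)=75411 g(19,5)=50369 g(19,7)=27131 g(19,9)=11628 g(19,11)=3876 g(19,13)=969 g(19,15)=171 g(19,17)=19 g(19,19)=1
t=20: g(20,-4)=87210 g(20,-2)=152456 g(20,0)=179911 g(20,2)=166820 g(20,4)=125780 g(20,6)=77500 g(20,8)=38759 g(20,10)=15504 g(20,12)=4845 g(20,14)=1140 g(20,16)=190 g(20,18)=20 g(20,20)=1
t=21: g(21,-5)=87210 g(21,-3)=239666 g(21,-1)=332367 g(21,1)=346731 g(21,3)=292600 g(21,5)=203280 g(21,7)=116259 g(21,9)=54263 g(21,11)=20349 g(21,13)=5985 g(21,15)=1330 g(21,17)=210 g(21,19)=21 g(21,21)=1
t=22: g(22,-4)=326876 g(22,-2)=572033 g(22,0)=679098 g(22,2)=639331 g(22,4)=495880 g(22,6)=319539 g(22,8)=170522 g(22,10)=74612 g(22,12)=26334 g(22,14)=7315 g(22,16)=1540 g(22,18)=231 g(22,20)=22 g(22,22)=1
t=23: g(23,-5)=326876 g(23,-3)=898909 g(23,-1)=1251131 g(23,1)=1318429 g(23,3)=1135211 g(23,5)=815419 g(23,7)=490061 g(23,9)=245134 g(23,11)=100946 g(23,13)=33649 g(23,15)=8855 g(23,17)=1771 g(23,19)=253 g(23,21)=23 g(23,23)=1
t=24: g(24,-4)=1225785 g(24,-2)=2150040 g(24,0)=2569560 g(24,2)=2453640 g(24,4)=1950630 g(24,6)=1305480 g(24,8)=735195 g(24,10)=346080 g(24,12)=134595 g(24,14)=42504 g(24,16)=10626 g(24,18)=2024 g(24,20)=276 g(24,22)=24 g(24,24)=1
Paths never hitting -6: Σ_s g(24,s) = 12926460
Paths hitting -6: 2^24 - 12926460 = 3850756
P = 3850756/16777216 = 962689/4194304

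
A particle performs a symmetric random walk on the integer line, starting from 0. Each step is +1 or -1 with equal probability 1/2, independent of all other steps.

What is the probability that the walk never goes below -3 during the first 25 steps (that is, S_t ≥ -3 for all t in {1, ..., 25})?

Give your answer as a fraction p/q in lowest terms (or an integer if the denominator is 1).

Answer: 2414425/4194304

Derivation:
Let f(t,s) = #length-t paths at position s with S_1..S_t all ≥ -3.
f(t,s) = f(t-1,s-1) + f(t-1,s+1) for s ≥ -3; f(t,s) = 0 for s < -3.
t=0: f(0,0)=1
t=1: f(1,-1)=1 f(1,1)=1
t=2: f(2,-2)=1 f(2,0)=2 f(2,2)=1
t=3: f(3,-3)=1 f(3,-1)=3 f(3,1)=3 f(3,3)=1
t=4: f(4,-2)=4 f(4,0)=6 f(4,2)=4 f(4,4)=1
t=5: f(5,-3)=4 f(5,-1)=10 f(5,1)=10 f(5,3)=5 f(5,5)=1
t=6: f(6,-2)=14 f(6,0)=20 f(6,2)=15 f(6,4)=6 f(6,6)=1
t=7: f(7,-3)=14 f(7,-1)=34 f(7,1)=35 f(7,3)=21 f(7,5)=7 f(7,7)=1
t=8: f(8,-2)=48 f(8,0)=69 f(8,2)=56 f(8,4)=28 f(8,6)=8 f(8,8)=1
t=9: f(9,-3)=48 f(9,-1)=117 f(9,1)=125 f(9,3)=84 f(9,5)=36 f(9,7)=9 f(9,9)=1
t=10: f(10,-2)=165 f(10,0)=242 f(10,2)=209 f(10,4)=120 f(10,6)=45 f(10,8)=10 f(10,10)=1
t=11: f(11,-3)=165 f(11,-1)=407 f(11,1)=451 f(11,3)=329 f(11,5)=165 f(11,7)=55 f(11,9)=11 f(11,11)=1
t=12: f(12,-2)=572 f(12,0)=858 f(12,2)=780 f(12,4)=494 f(12,6)=220 f(12,8)=66 f(12,10)=12 f(12,12)=1
t=13: f(13,-3)=572 f(13,-1)=1430 f(13,1)=1638 f(13,3)=1274 f(13,5)=714 f(13,7)=286 f(13,9)=78 f(13,11)=13 f(13,13)=1
t=14: f(14,-2)=2002 f(14,0)=3068 f(14,2)=2912 f(14,4)=1988 f(14,6)=1000 f(14,8)=364 f(14,10)=91 f(14,12)=14 f(14,14)=1
t=15: f(15,-3)=2002 f(15,-1)=5070 f(15,1)=5980 f(15,3)=4900 f(15,5)=2988 f(15,7)=1364 f(15,9)=455 f(15,11)=105 f(15,13)=15 f(15,15)=1
t=16: f(16,-2)=7072 f(16,0)=11050 f(16,2)=10880 f(16,4)=7888 f(16,6)=4352 f(16,8)=1819 f(16,10)=560 f(16,12)=120 f(16,14)=16 f(16,16)=1
t=17: f(17,-3)=7072 f(17,-1)=18122 f(17,1)=21930 f(17,3)=18768 f(17,5)=12240 f(17,7)=6171 f(17,9)=2379 f(17,11)=680 f(17,13)=136 f(17,15)=17 f(17,17)=1
t=18: f(18,-2)=25194 f(18,0)=40052 f(18,2)=40698 f(18,4)=31008 f(18,6)=18411 f(18,8)=8550 f(18,10)=3059 f(18,12)=816 f(18,14)=153 f(18,16)=18 f(18,18)=1
t=19: f(19,-3)=25194 f(19,-1)=65246 f(19,1)=80750 f(19,3)=71706 f(19,5)=49419 f(19,7)=26961 f(19,9)=11609 f(19,11)=3875 f(19,13)=969 f(19,15)=171 f(19,17)=19 f(19,19)=1
t=20: f(20,-2)=90440 f(20,0)=145996 f(20,2)=152456 f(20,4)=121125 f(20,6)=76380 f(20,8)=38570 f(20,10)=15484 f(20,12)=4844 f(20,14)=1140 f(20,16)=190 f(20,18)=20 f(20,20)=1
t=21: f(21,-3)=90440 f(21,-1)=236436 f(21,1)=298452 f(21,3)=273581 f(21,5)=197505 f(21,7)=114950 f(21,9)=54054 f(21,11)=20328 f(21,13)=5984 f(21,15)=1330 f(21,17)=210 f(21,19)=21 f(21,21)=1
t=22: f(22,-2)=326876 f(22,0)=534888 f(22,2)=572033 f(22,4)=471086 f(22,6)=312455 f(22,8)=169004 f(22,10)=74382 f(22,12)=26312 f(22,14)=7314 f(22,16)=1540 f(22,18)=231 f(22,20)=22 f(22,22)=1
t=23: f(23,-3)=326876 f(23,-1)=861764 f(23,1)=1106921 f(23,3)=1043119 f(23,5)=783541 f(23,7)=481459 f(23,9)=243386 f(23,11)=100694 f(23,13)=33626 f(23,15)=8854 f(23,17)=1771 f(23,19)=253 f(23,21)=23 f(23,23)=1
t=24: f(24,-2)=1188640 f(24,0)=1968685 f(24,2)=2150040 f(24,4)=1826660 f(24,6)=1265000 f(24,8)=724845 f(24,10)=344080 f(24,12)=134320 f(24,14)=42480 f(24,16)=10625 f(24,18)=2024 f(24,20)=276 f(24,22)=24 f(24,24)=1
t=25: f(25,-3)=1188640 f(25,-1)=3157325 f(25,1)=4118725 f(25,3)=3976700 f(25,5)=3091660 f(25,7)=1989845 f(25,9)=1068925 f(25,11)=478400 f(25,13)=176800 f(25,15)=53105 f(25,17)=12649 f(25,19)=2300 f(25,21)=300 f(25,23)=25 f(25,25)=1
Σ_s f(25,s) = 19315400
P = 19315400/33554432 = 2414425/4194304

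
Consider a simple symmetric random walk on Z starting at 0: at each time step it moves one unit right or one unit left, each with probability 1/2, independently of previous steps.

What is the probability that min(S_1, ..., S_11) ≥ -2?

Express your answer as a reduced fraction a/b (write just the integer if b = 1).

Answer: 627/1024

Derivation:
Let f(t,s) = #length-t paths at position s with S_1..S_t all ≥ -2.
f(t,s) = f(t-1,s-1) + f(t-1,s+1) for s ≥ -2; f(t,s) = 0 for s < -2.
t=0: f(0,0)=1
t=1: f(1,-1)=1 f(1,1)=1
t=2: f(2,-2)=1 f(2,0)=2 f(2,2)=1
t=3: f(3,-1)=3 f(3,1)=3 f(3,3)=1
t=4: f(4,-2)=3 f(4,0)=6 f(4,2)=4 f(4,4)=1
t=5: f(5,-1)=9 f(5,1)=10 f(5,3)=5 f(5,5)=1
t=6: f(6,-2)=9 f(6,0)=19 f(6,2)=15 f(6,4)=6 f(6,6)=1
t=7: f(7,-1)=28 f(7,1)=34 f(7,3)=21 f(7,5)=7 f(7,7)=1
t=8: f(8,-2)=28 f(8,0)=62 f(8,2)=55 f(8,4)=28 f(8,6)=8 f(8,8)=1
t=9: f(9,-1)=90 f(9,1)=117 f(9,3)=83 f(9,5)=36 f(9,7)=9 f(9,9)=1
t=10: f(10,-2)=90 f(10,0)=207 f(10,2)=200 f(10,4)=119 f(10,6)=45 f(10,8)=10 f(10,10)=1
t=11: f(11,-1)=297 f(11,1)=407 f(11,3)=319 f(11,5)=164 f(11,7)=55 f(11,9)=11 f(11,11)=1
Σ_s f(11,s) = 1254
P = 1254/2048 = 627/1024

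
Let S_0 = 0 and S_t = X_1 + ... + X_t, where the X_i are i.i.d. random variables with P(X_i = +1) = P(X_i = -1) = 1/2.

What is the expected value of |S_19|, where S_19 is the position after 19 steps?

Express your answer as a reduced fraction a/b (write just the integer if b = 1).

Answer: 230945/65536

Derivation:
S_19 takes values m ≡ 1 (mod 2) with |m| ≤ 19; P(S_19=m) = C(19,(19+m)/2)/2^19.
Total paths: 2^19 = 524288
Distribution: P(S=-19)=1/524288, P(S=-17)=19/524288, P(S=-15)=171/524288, P(S=-13)=969/524288, P(S=-11)=3876/524288, P(S=-9)=11628/524288, P(S=-7)=27132/524288, P(S=-5)=50388/524288, P(S=-3)=75582/524288, P(S=-1)=92378/524288, P(S=1)=92378/524288, P(S=3)=75582/524288, P(S=5)=50388/524288, P(S=7)=27132/524288, P(S=9)=11628/524288, P(S=11)=3876/524288, P(S=13)=969/524288, P(S=15)=171/524288, P(S=17)=19/524288, P(S=19)=1/524288
E[|S_19|] = Σ_m |m|·P(S_19=m) = 1847560/524288 = 230945/65536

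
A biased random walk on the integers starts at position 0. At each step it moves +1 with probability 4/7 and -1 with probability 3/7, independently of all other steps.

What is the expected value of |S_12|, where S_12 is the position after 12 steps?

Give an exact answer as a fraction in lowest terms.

S_12 takes values m ≡ 0 (mod 2) with |m| ≤ 12; P(S_12=m) = C(12,(12+m)/2) · (4/7)^((12+m)/2) · (3/7)^((12-m)/2).
Distribution: P(S=-12)=531441/13841287201, P(S=-10)=8503056/13841287201, P(S=-8)=62355744/13841287201, P(S=-6)=277136640/13841287201, P(S=-4)=831409920/13841287201, P(S=-2)=1773674496/13841287201, P(S=0)=394149888/1977326743, P(S=2)=3153199104/13841287201, P(S=4)=2627665920/13841287201, P(S=6)=1557135360/13841287201, P(S=8)=622854144/13841287201, P(S=10)=150994944/13841287201, P(S=12)=16777216/13841287201
E[|S_12|] = Σ_m |m|·P(S_12=m) = 5997149364/1977326743

Answer: 5997149364/1977326743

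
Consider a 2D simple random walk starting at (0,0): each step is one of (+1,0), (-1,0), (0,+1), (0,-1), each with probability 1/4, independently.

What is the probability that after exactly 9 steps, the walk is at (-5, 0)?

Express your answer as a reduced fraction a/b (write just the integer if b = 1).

Answer: 81/16384

Derivation:
Let h be the number of horizontal steps (so 9-h are vertical). To end at (-5,0) need (h-5)/2 right-steps and ((9-h)+0)/2 up-steps.
Sum over h with 5 ≤ h ≤ 9, h ≡ 1 (mod 2), 9-h ≡ 0 (mod 2):
h=5: C(9,5)·C(5,0)·C(4,2) = 126·1·6 = 756
h=7: C(9,7)·C(7,1)·C(2,1) = 36·7·2 = 504
h=9: C(9,9)·C(9,2)·C(0,0) = 1·36·1 = 36
Total favorable: 1296
Total paths: 4^9 = 262144
P = 1296/262144 = 81/16384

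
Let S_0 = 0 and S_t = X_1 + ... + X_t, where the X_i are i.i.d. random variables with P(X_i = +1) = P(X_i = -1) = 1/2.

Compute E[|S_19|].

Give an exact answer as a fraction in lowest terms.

Answer: 230945/65536

Derivation:
S_19 takes values m ≡ 1 (mod 2) with |m| ≤ 19; P(S_19=m) = C(19,(19+m)/2)/2^19.
Total paths: 2^19 = 524288
Distribution: P(S=-19)=1/524288, P(S=-17)=19/524288, P(S=-15)=171/524288, P(S=-13)=969/524288, P(S=-11)=3876/524288, P(S=-9)=11628/524288, P(S=-7)=27132/524288, P(S=-5)=50388/524288, P(S=-3)=75582/524288, P(S=-1)=92378/524288, P(S=1)=92378/524288, P(S=3)=75582/524288, P(S=5)=50388/524288, P(S=7)=27132/524288, P(S=9)=11628/524288, P(S=11)=3876/524288, P(S=13)=969/524288, P(S=15)=171/524288, P(S=17)=19/524288, P(S=19)=1/524288
E[|S_19|] = Σ_m |m|·P(S_19=m) = 1847560/524288 = 230945/65536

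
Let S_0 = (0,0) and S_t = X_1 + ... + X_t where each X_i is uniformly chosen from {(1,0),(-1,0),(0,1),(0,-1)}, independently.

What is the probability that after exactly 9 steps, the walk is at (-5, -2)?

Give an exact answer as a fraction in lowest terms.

Let h be the number of horizontal steps (so 9-h are vertical). To end at (-5,-2) need (h-5)/2 right-steps and ((9-h)-2)/2 up-steps.
Sum over h with 5 ≤ h ≤ 7, h ≡ 1 (mod 2), 9-h ≡ 0 (mod 2):
h=5: C(9,5)·C(5,0)·C(4,1) = 126·1·4 = 504
h=7: C(9,7)·C(7,1)·C(2,0) = 36·7·1 = 252
Total favorable: 756
Total paths: 4^9 = 262144
P = 756/262144 = 189/65536

Answer: 189/65536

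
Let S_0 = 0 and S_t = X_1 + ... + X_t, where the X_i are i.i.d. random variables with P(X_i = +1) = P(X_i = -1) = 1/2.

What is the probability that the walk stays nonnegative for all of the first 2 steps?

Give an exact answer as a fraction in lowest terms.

Let f(t,s) = #length-t paths at position s with S_1..S_t all ≥ 0.
f(t,s) = f(t-1,s-1) + f(t-1,s+1) for s ≥ 0; f(t,s) = 0 for s < 0.
t=0: f(0,0)=1
t=1: f(1,1)=1
t=2: f(2,0)=1 f(2,2)=1
Σ_s f(2,s) = 2
P = 2/4 = 1/2

Answer: 1/2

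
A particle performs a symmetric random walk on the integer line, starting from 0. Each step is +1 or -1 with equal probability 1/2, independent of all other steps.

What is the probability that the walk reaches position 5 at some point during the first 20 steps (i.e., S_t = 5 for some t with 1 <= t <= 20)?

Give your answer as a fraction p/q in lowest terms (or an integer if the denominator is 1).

Answer: 34495/131072

Derivation:
Count via complement. Let g(t,s) = #length-t paths at position s with S_1..S_t all ≠ 5.
g(t,s) = g(t-1,s-1) + g(t-1,s+1) for s ≠ 5; g(t,5) = 0.
t=0: g(0,0)=1
t=1: g(1,-1)=1 g(1,1)=1
t=2: g(2,-2)=1 g(2,0)=2 g(2,2)=1
t=3: g(3,-3)=1 g(3,-1)=3 g(3,1)=3 g(3,3)=1
t=4: g(4,-4)=1 g(4,-2)=4 g(4,0)=6 g(4,2)=4 g(4,4)=1
t=5: g(5,-5)=1 g(5,-3)=5 g(5,-1)=10 g(5,1)=10 g(5,3)=5
t=6: g(6,-6)=1 g(6,-4)=6 g(6,-2)=15 g(6,0)=20 g(6,2)=15 g(6,4)=5
t=7: g(7,-7)=1 g(7,-5)=7 g(7,-3)=21 g(7,-1)=35 g(7,1)=35 g(7,3)=20
t=8: g(8,-8)=1 g(8,-6)=8 g(8,-4)=28 g(8,-2)=56 g(8,0)=70 g(8,2)=55 g(8,4)=20
t=9: g(9,-9)=1 g(9,-7)=9 g(9,-5)=36 g(9,-3)=84 g(9,-1)=126 g(9,1)=125 g(9,3)=75
t=10: g(10,-10)=1 g(10,-8)=10 g(10,-6)=45 g(10,-4)=120 g(10,-2)=210 g(10,0)=251 g(10,2)=200 g(10,4)=75
t=11: g(11,-11)=1 g(11,-9)=11 g(11,-7)=55 g(11,-5)=165 g(11,-3)=330 g(11,-1)=461 g(11,1)=451 g(11,3)=275
t=12: g(12,-12)=1 g(12,-10)=12 g(12,-8)=66 g(12,-6)=220 g(12,-4)=495 g(12,-2)=791 g(12,0)=912 g(12,2)=726 g(12,4)=275
t=13: g(13,-13)=1 g(13,-11)=13 g(13,-9)=78 g(13,-7)=286 g(13,-5)=715 g(13,-3)=1286 g(13,-1)=1703 g(13,1)=1638 g(13,3)=1001
t=14: g(14,-14)=1 g(14,-12)=14 g(14,-10)=91 g(14,-8)=364 g(14,-6)=1001 g(14,-4)=2001 g(14,-2)=2989 g(14,0)=3341 g(14,2)=2639 g(14,4)=1001
t=15: g(15,-15)=1 g(15,-13)=15 g(15,-11)=105 g(15,-9)=455 g(15,-7)=1365 g(15,-5)=3002 g(15,-3)=4990 g(15,-1)=6330 g(15,1)=5980 g(15,3)=3640
t=16: g(16,-16)=1 g(16,-14)=16 g(16,-12)=120 g(16,-10)=560 g(16,-8)=1820 g(16,-6)=4367 g(16,-4)=7992 g(16,-2)=11320 g(16,0)=12310 g(16,2)=9620 g(16,4)=3640
t=17: g(17,-17)=1 g(17,-15)=17 g(17,-13)=136 g(17,-11)=680 g(17,-9)=2380 g(17,-7)=6187 g(17,-5)=12359 g(17,-3)=19312 g(17,-1)=23630 g(17,1)=21930 g(17,3)=13260
t=18: g(18,-18)=1 g(18,-16)=18 g(18,-14)=153 g(18,-12)=816 g(18,-10)=3060 g(18,-8)=8567 g(18,-6)=18546 g(18,-4)=31671 g(18,-2)=42942 g(18,0)=45560 g(18,2)=35190 g(18,4)=13260
t=19: g(19,-19)=1 g(19,-17)=19 g(19,-15)=171 g(19,-13)=969 g(19,-11)=3876 g(19,-9)=11627 g(19,-7)=27113 g(19,-5)=50217 g(19,-3)=74613 g(19,-1)=88502 g(19,1)=80750 g(19,3)=48450
t=20: g(20,-20)=1 g(20,-18)=20 g(20,-16)=190 g(20,-14)=1140 g(20,-12)=4845 g(20,-10)=15503 g(20,-8)=38740 g(20,-6)=77330 g(20,-4)=124830 g(20,-2)=163115 g(20,0)=169252 g(20,2)=129200 g(20,4)=48450
Paths never hitting 5: Σ_s g(20,s) = 772616
Paths hitting 5: 2^20 - 772616 = 275960
P = 275960/1048576 = 34495/131072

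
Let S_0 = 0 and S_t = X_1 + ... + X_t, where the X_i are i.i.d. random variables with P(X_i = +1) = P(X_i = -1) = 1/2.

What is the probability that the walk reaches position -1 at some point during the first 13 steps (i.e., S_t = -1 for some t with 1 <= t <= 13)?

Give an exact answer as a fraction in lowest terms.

Count via complement. Let g(t,s) = #length-t paths at position s with S_1..S_t all ≠ -1.
g(t,s) = g(t-1,s-1) + g(t-1,s+1) for s ≠ -1; g(t,-1) = 0.
t=0: g(0,0)=1
t=1: g(1,1)=1
t=2: g(2,0)=1 g(2,2)=1
t=3: g(3,1)=2 g(3,3)=1
t=4: g(4,0)=2 g(4,2)=3 g(4,4)=1
t=5: g(5,1)=5 g(5,3)=4 g(5,5)=1
t=6: g(6,0)=5 g(6,2)=9 g(6,4)=5 g(6,6)=1
t=7: g(7,1)=14 g(7,3)=14 g(7,5)=6 g(7,7)=1
t=8: g(8,0)=14 g(8,2)=28 g(8,4)=20 g(8,6)=7 g(8,8)=1
t=9: g(9,1)=42 g(9,3)=48 g(9,5)=27 g(9,7)=8 g(9,9)=1
t=10: g(10,0)=42 g(10,2)=90 g(10,4)=75 g(10,6)=35 g(10,8)=9 g(10,10)=1
t=11: g(11,1)=132 g(11,3)=165 g(11,5)=110 g(11,7)=44 g(11,9)=10 g(11,11)=1
t=12: g(12,0)=132 g(12,2)=297 g(12,4)=275 g(12,6)=154 g(12,8)=54 g(12,10)=11 g(12,12)=1
t=13: g(13,1)=429 g(13,3)=572 g(13,5)=429 g(13,7)=208 g(13,9)=65 g(13,11)=12 g(13,13)=1
Paths never hitting -1: Σ_s g(13,s) = 1716
Paths hitting -1: 2^13 - 1716 = 6476
P = 6476/8192 = 1619/2048

Answer: 1619/2048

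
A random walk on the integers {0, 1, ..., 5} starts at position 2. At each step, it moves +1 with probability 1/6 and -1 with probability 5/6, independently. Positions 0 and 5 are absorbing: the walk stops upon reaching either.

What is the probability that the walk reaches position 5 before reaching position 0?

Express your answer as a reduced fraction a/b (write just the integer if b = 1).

Answer: 6/781

Derivation:
Biased walk: p = 1/6, q = 5/6, r = q/p = 5
Gambler's ruin: P(hit 5 before 0 | start at 2) = (1 - r^a)/(1 - r^N)
r^2 = 25; r^5 = 3125
P = (1 - 25) / (1 - 3125) = -24 / -3124 = 6/781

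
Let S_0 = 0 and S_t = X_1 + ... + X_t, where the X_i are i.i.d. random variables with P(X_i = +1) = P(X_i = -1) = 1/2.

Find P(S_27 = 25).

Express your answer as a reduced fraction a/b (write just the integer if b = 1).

To reach position 25 after 27 steps: need 26 steps of +1 and 1 of -1.
Favorable paths: C(27,26) = 27
Total paths: 2^27 = 134217728
P = 27/134217728 = 27/134217728

Answer: 27/134217728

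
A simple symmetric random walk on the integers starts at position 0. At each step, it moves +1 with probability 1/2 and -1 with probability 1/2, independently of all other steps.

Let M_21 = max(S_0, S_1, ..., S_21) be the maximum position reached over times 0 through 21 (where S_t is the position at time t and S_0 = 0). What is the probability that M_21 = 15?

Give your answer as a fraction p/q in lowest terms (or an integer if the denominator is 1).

Let M_21 = max(S_0,...,S_21). Use the reflection principle: for j ≥ 1, #{paths with M_21 ≥ j} = #{S_21 ≥ j} + #{S_21 ≥ j+1}.
By reflection, #{M_21 ≥ 15} = #{S_21 ≥ 15} + #{S_21 ≥ 16} = 1562 + 232 = 1794.
#{M_21 ≥ 16} = #{S_21 ≥ 16} + #{S_21 ≥ 17} = 232 + 232 = 464.
#{M_21 = 15} = 1794 - 464 = 1330.
P(M_21 = 15) = 1330/2097152 = 665/1048576

Answer: 665/1048576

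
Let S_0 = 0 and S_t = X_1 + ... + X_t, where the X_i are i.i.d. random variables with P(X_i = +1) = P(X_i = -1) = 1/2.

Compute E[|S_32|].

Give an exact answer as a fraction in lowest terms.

S_32 takes values m ≡ 0 (mod 2) with |m| ≤ 32; P(S_32=m) = C(32,(32+m)/2)/2^32.
Total paths: 2^32 = 4294967296
Distribution: P(S=-32)=1/4294967296, P(S=-30)=32/4294967296, P(S=-28)=496/4294967296, P(S=-26)=4960/4294967296, P(S=-24)=35960/4294967296, P(S=-22)=201376/4294967296, P(S=-20)=906192/4294967296, P(S=-18)=3365856/4294967296, P(S=-16)=10518300/4294967296, P(S=-14)=28048800/4294967296, P(S=-12)=64512240/4294967296, P(S=-10)=129024480/4294967296, P(S=-8)=225792840/4294967296, P(S=-6)=347373600/4294967296, P(S=-4)=471435600/4294967296, P(S=-2)=565722720/4294967296, P(S=0)=601080390/4294967296, P(S=2)=565722720/4294967296, P(S=4)=471435600/4294967296, P(S=6)=347373600/4294967296, P(S=8)=225792840/4294967296, P(S=10)=129024480/4294967296, P(S=12)=64512240/4294967296, P(S=14)=28048800/4294967296, P(S=16)=10518300/4294967296, P(S=18)=3365856/4294967296, P(S=20)=906192/4294967296, P(S=22)=201376/4294967296, P(S=24)=35960/4294967296, P(S=26)=4960/4294967296, P(S=28)=496/4294967296, P(S=30)=32/4294967296, P(S=32)=1/4294967296
E[|S_32|] = Σ_m |m|·P(S_32=m) = 19234572480/4294967296 = 300540195/67108864

Answer: 300540195/67108864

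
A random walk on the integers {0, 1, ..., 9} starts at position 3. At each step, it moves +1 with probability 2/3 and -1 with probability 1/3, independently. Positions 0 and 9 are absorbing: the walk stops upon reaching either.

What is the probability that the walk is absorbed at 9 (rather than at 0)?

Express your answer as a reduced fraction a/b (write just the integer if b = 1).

Biased walk: p = 2/3, q = 1/3, r = q/p = 1/2
Gambler's ruin: P(hit 9 before 0 | start at 3) = (1 - r^a)/(1 - r^N)
r^3 = 1/8; r^9 = 1/512
P = (1 - 1/8) / (1 - 1/512) = 7/8 / 511/512 = 64/73

Answer: 64/73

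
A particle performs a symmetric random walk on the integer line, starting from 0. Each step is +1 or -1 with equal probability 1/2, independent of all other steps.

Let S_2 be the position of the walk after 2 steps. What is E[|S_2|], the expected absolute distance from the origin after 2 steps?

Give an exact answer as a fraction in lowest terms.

Answer: 1

Derivation:
S_2 takes values m ≡ 0 (mod 2) with |m| ≤ 2; P(S_2=m) = C(2,(2+m)/2)/2^2.
Total paths: 2^2 = 4
Distribution: P(S=-2)=1/4, P(S=0)=2/4, P(S=2)=1/4
E[|S_2|] = Σ_m |m|·P(S_2=m) = 4/4 = 1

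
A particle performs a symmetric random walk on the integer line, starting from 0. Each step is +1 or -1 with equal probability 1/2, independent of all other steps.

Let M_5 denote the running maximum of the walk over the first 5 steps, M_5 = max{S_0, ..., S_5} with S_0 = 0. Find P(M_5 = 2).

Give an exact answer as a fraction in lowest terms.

Let M_5 = max(S_0,...,S_5). Use the reflection principle: for j ≥ 1, #{paths with M_5 ≥ j} = #{S_5 ≥ j} + #{S_5 ≥ j+1}.
By reflection, #{M_5 ≥ 2} = #{S_5 ≥ 2} + #{S_5 ≥ 3} = 6 + 6 = 12.
#{M_5 ≥ 3} = #{S_5 ≥ 3} + #{S_5 ≥ 4} = 6 + 1 = 7.
#{M_5 = 2} = 12 - 7 = 5.
P(M_5 = 2) = 5/32 = 5/32

Answer: 5/32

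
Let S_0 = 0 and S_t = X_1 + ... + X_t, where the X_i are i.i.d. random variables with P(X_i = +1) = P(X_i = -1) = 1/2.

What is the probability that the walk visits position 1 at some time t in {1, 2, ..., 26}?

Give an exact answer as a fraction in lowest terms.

Answer: 7088533/8388608

Derivation:
Count via complement. Let g(t,s) = #length-t paths at position s with S_1..S_t all ≠ 1.
g(t,s) = g(t-1,s-1) + g(t-1,s+1) for s ≠ 1; g(t,1) = 0.
t=0: g(0,0)=1
t=1: g(1,-1)=1
t=2: g(2,-2)=1 g(2,0)=1
t=3: g(3,-3)=1 g(3,-1)=2
t=4: g(4,-4)=1 g(4,-2)=3 g(4,0)=2
t=5: g(5,-5)=1 g(5,-3)=4 g(5,-1)=5
t=6: g(6,-6)=1 g(6,-4)=5 g(6,-2)=9 g(6,0)=5
t=7: g(7,-7)=1 g(7,-5)=6 g(7,-3)=14 g(7,-1)=14
t=8: g(8,-8)=1 g(8,-6)=7 g(8,-4)=20 g(8,-2)=28 g(8,0)=14
t=9: g(9,-9)=1 g(9,-7)=8 g(9,-5)=27 g(9,-3)=48 g(9,-1)=42
t=10: g(10,-10)=1 g(10,-8)=9 g(10,-6)=35 g(10,-4)=75 g(10,-2)=90 g(10,0)=42
t=11: g(11,-11)=1 g(11,-9)=10 g(11,-7)=44 g(11,-5)=110 g(11,-3)=165 g(11,-1)=132
t=12: g(12,-12)=1 g(12,-10)=11 g(12,-8)=54 g(12,-6)=154 g(12,-4)=275 g(12,-2)=297 g(12,0)=132
t=13: g(13,-13)=1 g(13,-11)=12 g(13,-9)=65 g(13,-7)=208 g(13,-5)=429 g(13,-3)=572 g(13,-1)=429
t=14: g(14,-14)=1 g(14,-12)=13 g(14,-10)=77 g(14,-8)=273 g(14,-6)=637 g(14,-4)=1001 g(14,-2)=1001 g(14,0)=429
t=15: g(15,-15)=1 g(15,-13)=14 g(15,-11)=90 g(15,-9)=350 g(15,-7)=910 g(15,-5)=1638 g(15,-3)=2002 g(15,-1)=1430
t=16: g(16,-16)=1 g(16,-14)=15 g(16,-12)=104 g(16,-10)=440 g(16,-8)=1260 g(16,-6)=2548 g(16,-4)=3640 g(16,-2)=3432 g(16,0)=1430
t=17: g(17,-17)=1 g(17,-15)=16 g(17,-13)=119 g(17,-11)=544 g(17,-9)=1700 g(17,-7)=3808 g(17,-5)=6188 g(17,-3)=7072 g(17,-1)=4862
t=18: g(18,-18)=1 g(18,-16)=17 g(18,-14)=135 g(18,-12)=663 g(18,-10)=2244 g(18,-8)=5508 g(18,-6)=9996 g(18,-4)=13260 g(18,-2)=11934 g(18,0)=4862
t=19: g(19,-19)=1 g(19,-17)=18 g(19,-15)=152 g(19,-13)=798 g(19,-11)=2907 g(19,-9)=7752 g(19,-7)=15504 g(19,-5)=23256 g(19,-3)=25194 g(19,-1)=16796
t=20: g(20,-20)=1 g(20,-18)=19 g(20,-16)=170 g(20,-14)=950 g(20,-12)=3705 g(20,-10)=10659 g(20,-8)=23256 g(20,-6)=38760 g(20,-4)=48450 g(20,-2)=41990 g(20,0)=16796
t=21: g(21,-21)=1 g(21,-19)=20 g(21,-17)=189 g(21,-15)=1120 g(21,-13)=4655 g(21,-11)=14364 g(21,-9)=33915 g(21,-7)=62016 g(21,-5)=87210 g(21,-3)=90440 g(21,-1)=58786
t=22: g(22,-22)=1 g(22,-20)=21 g(22,-18)=209 g(22,-16)=1309 g(22,-14)=5775 g(22,-12)=19019 g(22,-10)=48279 g(22,-8)=95931 g(22,-6)=149226 g(22,-4)=177650 g(22,-2)=149226 g(22,0)=58786
t=23: g(23,-23)=1 g(23,-21)=22 g(23,-19)=230 g(23,-17)=1518 g(23,-15)=7084 g(23,-13)=24794 g(23,-11)=67298 g(23,-9)=144210 g(23,-7)=245157 g(23,-5)=326876 g(23,-3)=326876 g(23,-1)=208012
t=24: g(24,-24)=1 g(24,-22)=23 g(24,-20)=252 g(24,-18)=1748 g(24,-16)=8602 g(24,-14)=31878 g(24,-12)=92092 g(24,-10)=211508 g(24,-8)=389367 g(24,-6)=572033 g(24,-4)=653752 g(24,-2)=534888 g(24,0)=208012
t=25: g(25,-25)=1 g(25,-23)=24 g(25,-21)=275 g(25,-19)=2000 g(25,-17)=10350 g(25,-15)=40480 g(25,-13)=123970 g(25,-11)=303600 g(25,-9)=600875 g(25,-7)=961400 g(25,-5)=1225785 g(25,-3)=1188640 g(25,-1)=742900
t=26: g(26,-26)=1 g(26,-24)=25 g(26,-22)=299 g(26,-20)=2275 g(26,-18)=12350 g(26,-16)=50830 g(26,-14)=164450 g(26,-12)=427570 g(26,-10)=904475 g(26,-8)=1562275 g(26,-6)=2187185 g(26,-4)=2414425 g(26,-2)=1931540 g(26,0)=742900
Paths never hitting 1: Σ_s g(26,s) = 10400600
Paths hitting 1: 2^26 - 10400600 = 56708264
P = 56708264/67108864 = 7088533/8388608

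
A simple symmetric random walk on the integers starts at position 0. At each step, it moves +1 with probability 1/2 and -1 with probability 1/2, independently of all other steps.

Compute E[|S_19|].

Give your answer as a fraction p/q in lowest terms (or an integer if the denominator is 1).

Answer: 230945/65536

Derivation:
S_19 takes values m ≡ 1 (mod 2) with |m| ≤ 19; P(S_19=m) = C(19,(19+m)/2)/2^19.
Total paths: 2^19 = 524288
Distribution: P(S=-19)=1/524288, P(S=-17)=19/524288, P(S=-15)=171/524288, P(S=-13)=969/524288, P(S=-11)=3876/524288, P(S=-9)=11628/524288, P(S=-7)=27132/524288, P(S=-5)=50388/524288, P(S=-3)=75582/524288, P(S=-1)=92378/524288, P(S=1)=92378/524288, P(S=3)=75582/524288, P(S=5)=50388/524288, P(S=7)=27132/524288, P(S=9)=11628/524288, P(S=11)=3876/524288, P(S=13)=969/524288, P(S=15)=171/524288, P(S=17)=19/524288, P(S=19)=1/524288
E[|S_19|] = Σ_m |m|·P(S_19=m) = 1847560/524288 = 230945/65536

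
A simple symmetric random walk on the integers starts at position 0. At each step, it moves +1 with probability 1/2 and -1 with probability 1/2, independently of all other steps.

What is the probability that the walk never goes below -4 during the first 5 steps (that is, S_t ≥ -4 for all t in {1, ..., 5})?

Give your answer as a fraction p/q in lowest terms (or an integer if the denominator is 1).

Answer: 31/32

Derivation:
Let f(t,s) = #length-t paths at position s with S_1..S_t all ≥ -4.
f(t,s) = f(t-1,s-1) + f(t-1,s+1) for s ≥ -4; f(t,s) = 0 for s < -4.
t=0: f(0,0)=1
t=1: f(1,-1)=1 f(1,1)=1
t=2: f(2,-2)=1 f(2,0)=2 f(2,2)=1
t=3: f(3,-3)=1 f(3,-1)=3 f(3,1)=3 f(3,3)=1
t=4: f(4,-4)=1 f(4,-2)=4 f(4,0)=6 f(4,2)=4 f(4,4)=1
t=5: f(5,-3)=5 f(5,-1)=10 f(5,1)=10 f(5,3)=5 f(5,5)=1
Σ_s f(5,s) = 31
P = 31/32 = 31/32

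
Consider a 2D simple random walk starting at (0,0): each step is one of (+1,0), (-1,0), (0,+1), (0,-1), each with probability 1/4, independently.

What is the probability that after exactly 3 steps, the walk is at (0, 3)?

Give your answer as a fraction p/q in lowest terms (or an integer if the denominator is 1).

Let h be the number of horizontal steps (so 3-h are vertical). To end at (0,3) need (h+0)/2 right-steps and ((3-h)+3)/2 up-steps.
Sum over h with 0 ≤ h ≤ 0, h ≡ 0 (mod 2), 3-h ≡ 1 (mod 2):
h=0: C(3,0)·C(0,0)·C(3,3) = 1·1·1 = 1
Total favorable: 1
Total paths: 4^3 = 64
P = 1/64 = 1/64

Answer: 1/64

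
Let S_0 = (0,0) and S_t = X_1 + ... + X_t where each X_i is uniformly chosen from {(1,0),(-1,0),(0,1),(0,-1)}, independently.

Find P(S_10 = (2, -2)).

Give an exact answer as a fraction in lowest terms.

Let h be the number of horizontal steps (so 10-h are vertical). To end at (2,-2) need (h+2)/2 right-steps and ((10-h)-2)/2 up-steps.
Sum over h with 2 ≤ h ≤ 8, h ≡ 0 (mod 2), 10-h ≡ 0 (mod 2):
h=2: C(10,2)·C(2,2)·C(8,3) = 45·1·56 = 2520
h=4: C(10,4)·C(4,3)·C(6,2) = 210·4·15 = 12600
h=6: C(10,6)·C(6,4)·C(4,1) = 210·15·4 = 12600
h=8: C(10,8)·C(8,5)·C(2,0) = 45·56·1 = 2520
Total favorable: 30240
Total paths: 4^10 = 1048576
P = 30240/1048576 = 945/32768

Answer: 945/32768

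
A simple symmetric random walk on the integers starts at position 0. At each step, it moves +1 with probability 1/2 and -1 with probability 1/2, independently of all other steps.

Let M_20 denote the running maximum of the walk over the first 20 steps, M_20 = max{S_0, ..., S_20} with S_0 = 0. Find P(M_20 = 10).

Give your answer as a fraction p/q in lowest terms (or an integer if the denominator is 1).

Answer: 969/65536

Derivation:
Let M_20 = max(S_0,...,S_20). Use the reflection principle: for j ≥ 1, #{paths with M_20 ≥ j} = #{S_20 ≥ j} + #{S_20 ≥ j+1}.
By reflection, #{M_20 ≥ 10} = #{S_20 ≥ 10} + #{S_20 ≥ 11} = 21700 + 6196 = 27896.
#{M_20 ≥ 11} = #{S_20 ≥ 11} + #{S_20 ≥ 12} = 6196 + 6196 = 12392.
#{M_20 = 10} = 27896 - 12392 = 15504.
P(M_20 = 10) = 15504/1048576 = 969/65536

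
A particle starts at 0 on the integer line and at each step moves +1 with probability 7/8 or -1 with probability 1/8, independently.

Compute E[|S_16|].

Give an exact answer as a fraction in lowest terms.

S_16 takes values m ≡ 0 (mod 2) with |m| ≤ 16; P(S_16=m) = C(16,(16+m)/2) · (7/8)^((16+m)/2) · (1/8)^((16-m)/2).
Distribution: P(S=-16)=1/281474976710656, P(S=-14)=7/17592186044416, P(S=-12)=735/35184372088832, P(S=-10)=12005/17592186044416, P(S=-8)=1092455/70368744177664, P(S=-6)=4588311/17592186044416, P(S=-4)=117766649/35184372088832, P(S=-2)=588833245/17592186044416, P(S=0)=37096494435/140737488355328, P(S=2)=28852829005/17592186044416, P(S=4)=282757724249/35184372088832, P(S=6)=539810200839/17592186044416, P(S=8)=6297785676455/70368744177664, P(S=10)=3391115364245/17592186044416, P(S=12)=10173346092735/35184372088832, P(S=14)=4747561509943/17592186044416, P(S=16)=33232930569601/281474976710656
E[|S_16|] = Σ_m |m|·P(S_16=m) = 105554559305619/8796093022208

Answer: 105554559305619/8796093022208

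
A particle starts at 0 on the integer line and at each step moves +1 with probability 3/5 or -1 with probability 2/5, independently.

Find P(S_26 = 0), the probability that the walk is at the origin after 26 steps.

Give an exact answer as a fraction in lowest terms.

To be at 0 after 26 steps: need exactly 13 steps of +1 and 13 of -1.
Number of such sequences: C(26,13) = 10400600
Each has probability (3/5)^13 · (2/5)^13 = 13060694016/1490116119384765625
P = 10400600 · 13060694016/1490116119384765625 = 5433562167312384/59604644775390625

Answer: 5433562167312384/59604644775390625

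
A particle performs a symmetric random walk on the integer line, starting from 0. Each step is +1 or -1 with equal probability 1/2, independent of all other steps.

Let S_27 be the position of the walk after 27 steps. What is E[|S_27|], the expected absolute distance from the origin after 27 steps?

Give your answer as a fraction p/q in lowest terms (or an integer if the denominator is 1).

S_27 takes values m ≡ 1 (mod 2) with |m| ≤ 27; P(S_27=m) = C(27,(27+m)/2)/2^27.
Total paths: 2^27 = 134217728
Distribution: P(S=-27)=1/134217728, P(S=-25)=27/134217728, P(S=-23)=351/134217728, P(S=-21)=2925/134217728, P(S=-19)=17550/134217728, P(S=-17)=80730/134217728, P(S=-15)=296010/134217728, P(S=-13)=888030/134217728, P(S=-11)=2220075/134217728, P(S=-9)=4686825/134217728, P(S=-7)=8436285/134217728, P(S=-5)=13037895/134217728, P(S=-3)=17383860/134217728, P(S=-1)=20058300/134217728, P(S=1)=20058300/134217728, P(S=3)=17383860/134217728, P(S=5)=13037895/134217728, P(S=7)=8436285/134217728, P(S=9)=4686825/134217728, P(S=11)=2220075/134217728, P(S=13)=888030/134217728, P(S=15)=296010/134217728, P(S=17)=80730/134217728, P(S=19)=17550/134217728, P(S=21)=2925/134217728, P(S=23)=351/134217728, P(S=25)=27/134217728, P(S=27)=1/134217728
E[|S_27|] = Σ_m |m|·P(S_27=m) = 561632400/134217728 = 35102025/8388608

Answer: 35102025/8388608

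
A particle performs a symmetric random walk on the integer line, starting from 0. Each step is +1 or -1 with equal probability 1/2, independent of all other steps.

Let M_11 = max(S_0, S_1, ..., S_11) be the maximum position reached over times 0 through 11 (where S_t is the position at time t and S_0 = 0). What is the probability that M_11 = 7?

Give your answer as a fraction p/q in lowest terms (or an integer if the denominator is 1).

Let M_11 = max(S_0,...,S_11). Use the reflection principle: for j ≥ 1, #{paths with M_11 ≥ j} = #{S_11 ≥ j} + #{S_11 ≥ j+1}.
By reflection, #{M_11 ≥ 7} = #{S_11 ≥ 7} + #{S_11 ≥ 8} = 67 + 12 = 79.
#{M_11 ≥ 8} = #{S_11 ≥ 8} + #{S_11 ≥ 9} = 12 + 12 = 24.
#{M_11 = 7} = 79 - 24 = 55.
P(M_11 = 7) = 55/2048 = 55/2048

Answer: 55/2048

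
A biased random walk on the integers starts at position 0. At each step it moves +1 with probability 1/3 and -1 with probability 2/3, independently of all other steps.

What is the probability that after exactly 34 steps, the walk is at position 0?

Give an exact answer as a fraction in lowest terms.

To be at 0 after 34 steps: need exactly 17 steps of +1 and 17 of -1.
Number of such sequences: C(34,17) = 2333606220
Each has probability (1/3)^17 · (2/3)^17 = 131072/16677181699666569
P = 2333606220 · 131072/16677181699666569 = 11328534609920/617673396283947

Answer: 11328534609920/617673396283947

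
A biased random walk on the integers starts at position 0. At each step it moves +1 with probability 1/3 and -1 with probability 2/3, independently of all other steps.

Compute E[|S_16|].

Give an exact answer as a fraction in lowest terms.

Answer: 80595056/14348907

Derivation:
S_16 takes values m ≡ 0 (mod 2) with |m| ≤ 16; P(S_16=m) = C(16,(16+m)/2) · (1/3)^((16+m)/2) · (2/3)^((16-m)/2).
Distribution: P(S=-16)=65536/43046721, P(S=-14)=524288/43046721, P(S=-12)=655360/14348907, P(S=-10)=4587520/43046721, P(S=-8)=7454720/43046721, P(S=-6)=2981888/14348907, P(S=-4)=8200192/43046721, P(S=-2)=5857280/43046721, P(S=0)=366080/4782969, P(S=2)=1464320/43046721, P(S=4)=512512/43046721, P(S=6)=46592/14348907, P(S=8)=29120/43046721, P(S=10)=4480/43046721, P(S=12)=160/14348907, P(S=14)=32/43046721, P(S=16)=1/43046721
E[|S_16|] = Σ_m |m|·P(S_16=m) = 80595056/14348907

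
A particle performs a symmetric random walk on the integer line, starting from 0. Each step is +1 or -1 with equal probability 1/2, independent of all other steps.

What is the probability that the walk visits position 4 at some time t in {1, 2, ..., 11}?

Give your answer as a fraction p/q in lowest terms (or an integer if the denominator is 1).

Answer: 29/128

Derivation:
Count via complement. Let g(t,s) = #length-t paths at position s with S_1..S_t all ≠ 4.
g(t,s) = g(t-1,s-1) + g(t-1,s+1) for s ≠ 4; g(t,4) = 0.
t=0: g(0,0)=1
t=1: g(1,-1)=1 g(1,1)=1
t=2: g(2,-2)=1 g(2,0)=2 g(2,2)=1
t=3: g(3,-3)=1 g(3,-1)=3 g(3,1)=3 g(3,3)=1
t=4: g(4,-4)=1 g(4,-2)=4 g(4,0)=6 g(4,2)=4
t=5: g(5,-5)=1 g(5,-3)=5 g(5,-1)=10 g(5,1)=10 g(5,3)=4
t=6: g(6,-6)=1 g(6,-4)=6 g(6,-2)=15 g(6,0)=20 g(6,2)=14
t=7: g(7,-7)=1 g(7,-5)=7 g(7,-3)=21 g(7,-1)=35 g(7,1)=34 g(7,3)=14
t=8: g(8,-8)=1 g(8,-6)=8 g(8,-4)=28 g(8,-2)=56 g(8,0)=69 g(8,2)=48
t=9: g(9,-9)=1 g(9,-7)=9 g(9,-5)=36 g(9,-3)=84 g(9,-1)=125 g(9,1)=117 g(9,3)=48
t=10: g(10,-10)=1 g(10,-8)=10 g(10,-6)=45 g(10,-4)=120 g(10,-2)=209 g(10,0)=242 g(10,2)=165
t=11: g(11,-11)=1 g(11,-9)=11 g(11,-7)=55 g(11,-5)=165 g(11,-3)=329 g(11,-1)=451 g(11,1)=407 g(11,3)=165
Paths never hitting 4: Σ_s g(11,s) = 1584
Paths hitting 4: 2^11 - 1584 = 464
P = 464/2048 = 29/128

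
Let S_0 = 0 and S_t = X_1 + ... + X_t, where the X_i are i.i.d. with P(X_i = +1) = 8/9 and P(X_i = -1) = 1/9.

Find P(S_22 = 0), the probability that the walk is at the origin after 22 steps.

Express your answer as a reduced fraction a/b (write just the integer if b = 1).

Answer: 2019871579701248/328256967394537077627

Derivation:
To be at 0 after 22 steps: need exactly 11 steps of +1 and 11 of -1.
Number of such sequences: C(22,11) = 705432
Each has probability (8/9)^11 · (1/9)^11 = 8589934592/984770902183611232881
P = 705432 · 8589934592/984770902183611232881 = 2019871579701248/328256967394537077627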